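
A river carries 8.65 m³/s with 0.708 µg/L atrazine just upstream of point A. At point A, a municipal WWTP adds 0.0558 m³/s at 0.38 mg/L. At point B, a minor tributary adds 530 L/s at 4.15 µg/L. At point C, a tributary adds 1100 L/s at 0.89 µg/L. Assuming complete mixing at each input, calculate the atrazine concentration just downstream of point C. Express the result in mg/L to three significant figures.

0.00295 mg/L

0.708 µg/L = 0.000708 mg/L.
After input A: C = (8.65·0.000708 + 0.0558·0.38) / 8.706 = 0.003139 mg/L.
530 L/s = 0.53 m³/s.
4.15 µg/L = 0.00415 mg/L.
After input B: C = (8.706·0.003139 + 0.53·0.00415) / 9.236 = 0.003197 mg/L.
1100 L/s = 1.1 m³/s.
0.89 µg/L = 0.00089 mg/L.
After input C: C = (9.236·0.003197 + 1.1·0.00089) / 10.34 = 0.002952 mg/L.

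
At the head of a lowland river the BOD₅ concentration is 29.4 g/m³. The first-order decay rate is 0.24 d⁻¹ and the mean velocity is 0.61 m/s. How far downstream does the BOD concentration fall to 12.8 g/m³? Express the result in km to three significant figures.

From C = C₀·e^(−kt), t = ln(C₀/C)/k = ln(29.4/12.8)/0.24 = 0.8315/0.24 = 3.465 d.
Distance = v·t = 0.61 m/s × 2.994e+05 s = 1.826e+05 m = 182.6 km.

183 km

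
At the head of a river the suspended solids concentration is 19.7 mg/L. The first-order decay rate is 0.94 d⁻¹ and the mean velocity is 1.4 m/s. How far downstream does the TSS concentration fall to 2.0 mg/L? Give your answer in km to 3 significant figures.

294 km

From C = C₀·e^(−kt), t = ln(C₀/C)/k = ln(19.7/2.0)/0.94 = 2.287/0.94 = 2.433 d.
Distance = v·t = 1.4 m/s × 2.103e+05 s = 2.944e+05 m = 294.4 km.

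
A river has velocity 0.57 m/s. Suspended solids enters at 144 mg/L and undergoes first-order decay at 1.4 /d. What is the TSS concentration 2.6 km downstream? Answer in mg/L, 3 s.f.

Travel time t = 2.6 km / 0.57 m/s = 2600/0.57 = 4561 s = 0.05279 d.
First-order decay: C = 144·exp(−1.4·0.05279) = 144·0.9288 = 133.7 mg/L.

134 mg/L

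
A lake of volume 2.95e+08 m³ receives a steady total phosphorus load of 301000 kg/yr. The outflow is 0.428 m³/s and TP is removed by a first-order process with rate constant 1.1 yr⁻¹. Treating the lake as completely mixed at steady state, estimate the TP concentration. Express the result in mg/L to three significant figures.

Outflow Q = 0.428 m³/s × 3.156e+07 s/yr = 1.351e+07 m³/yr.
Steady-state CSTR mass balance: W = Q·C + k·V·C, so C = W/(Q + kV).
Q + kV = 1.351e+07 + 1.1·2.95e+08 = 3.38e+08 m³/yr.
C = 301000/3.38e+08 = 0.0008905 kg/m³ = 0.8905 mg/L.

0.891 mg/L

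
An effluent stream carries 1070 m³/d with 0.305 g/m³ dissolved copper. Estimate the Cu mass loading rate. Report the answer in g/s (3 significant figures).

1070 m³/d = 0.01238 m³/s.
Mass flux = Q·C = 0.01238 m³/s × 0.305 g/m³ = 0.003777 g/s.

0.00378 g/s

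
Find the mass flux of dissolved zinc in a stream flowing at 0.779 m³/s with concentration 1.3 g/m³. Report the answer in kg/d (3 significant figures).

Mass flux = Q·C = 0.779 m³/s × 1.3 g/m³ = 1.013 g/s.
= 1.013 g/s × 86.4 = 87.5 kg/d.

87.5 kg/d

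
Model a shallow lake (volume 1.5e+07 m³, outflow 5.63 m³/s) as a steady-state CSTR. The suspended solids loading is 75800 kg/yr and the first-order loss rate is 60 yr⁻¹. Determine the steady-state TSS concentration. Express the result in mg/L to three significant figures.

Outflow Q = 5.63 m³/s × 3.156e+07 s/yr = 1.777e+08 m³/yr.
Steady-state CSTR mass balance: W = Q·C + k·V·C, so C = W/(Q + kV).
Q + kV = 1.777e+08 + 60·1.5e+07 = 1.078e+09 m³/yr.
C = 75800/1.078e+09 = 7.034e-05 kg/m³ = 0.07034 mg/L.

0.0703 mg/L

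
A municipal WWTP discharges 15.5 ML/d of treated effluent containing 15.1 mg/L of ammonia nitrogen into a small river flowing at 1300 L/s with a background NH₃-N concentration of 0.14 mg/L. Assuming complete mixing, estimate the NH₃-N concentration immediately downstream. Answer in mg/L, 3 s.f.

1.95 mg/L

15.5 ML/d = 0.1794 m³/s.
1300 L/s = 1.3 m³/s.
By mass balance at complete mixing, C = (0.1794·15.1 + 1.3·0.14) / (0.1794 + 1.3) = 2.891/1.479 = 1.954 mg/L.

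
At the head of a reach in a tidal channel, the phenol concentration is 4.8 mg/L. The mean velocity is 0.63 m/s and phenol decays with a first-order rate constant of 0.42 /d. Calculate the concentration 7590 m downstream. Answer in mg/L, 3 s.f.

4.53 mg/L

Travel time t = 7590 m / 0.63 m/s = 7590/0.63 = 1.205e+04 s = 0.1394 d.
First-order decay: C = 4.8·exp(−0.42·0.1394) = 4.8·0.9431 = 4.527 mg/L.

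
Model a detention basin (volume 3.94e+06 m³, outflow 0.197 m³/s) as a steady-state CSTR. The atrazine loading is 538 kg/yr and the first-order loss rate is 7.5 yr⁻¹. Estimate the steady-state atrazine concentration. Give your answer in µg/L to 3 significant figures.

Outflow Q = 0.197 m³/s × 3.156e+07 s/yr = 6.217e+06 m³/yr.
Steady-state CSTR mass balance: W = Q·C + k·V·C, so C = W/(Q + kV).
Q + kV = 6.217e+06 + 7.5·3.94e+06 = 3.577e+07 m³/yr.
C = 538/3.577e+07 = 1.504e-05 kg/m³ = 0.01504 mg/L = 15.04 µg/L.

15.0 µg/L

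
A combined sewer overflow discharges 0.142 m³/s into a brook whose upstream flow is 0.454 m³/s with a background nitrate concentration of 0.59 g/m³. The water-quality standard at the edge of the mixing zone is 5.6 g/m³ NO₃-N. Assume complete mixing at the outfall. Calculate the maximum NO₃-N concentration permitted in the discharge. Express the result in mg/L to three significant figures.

21.6 mg/L

Mass balance: 5.6·0.596 = 0.142·Cₑ + 0.454·0.59.
Cₑ = (3.338 − 0.2679) / 0.142 = 21.62 mg/L.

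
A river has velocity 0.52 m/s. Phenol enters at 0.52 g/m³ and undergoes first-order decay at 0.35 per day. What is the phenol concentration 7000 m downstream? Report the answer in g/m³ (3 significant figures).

0.492 g/m³

Travel time t = 7000 m / 0.52 m/s = 7000/0.52 = 1.346e+04 s = 0.1558 d.
First-order decay: C = 0.52·exp(−0.35·0.1558) = 0.52·0.9469 = 0.4924 g/m³.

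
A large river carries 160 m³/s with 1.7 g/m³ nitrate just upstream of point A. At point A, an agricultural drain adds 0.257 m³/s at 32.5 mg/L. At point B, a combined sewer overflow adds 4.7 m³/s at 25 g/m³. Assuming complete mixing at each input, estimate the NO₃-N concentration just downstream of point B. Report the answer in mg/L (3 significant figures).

2.41 mg/L

After input A: C = (160·1.7 + 0.257·32.5) / 160.3 = 1.749 mg/L.
After input B: C = (160.3·1.749 + 4.7·25) / 165 = 2.412 mg/L.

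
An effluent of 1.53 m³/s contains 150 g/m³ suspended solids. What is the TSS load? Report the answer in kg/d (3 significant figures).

19800 kg/d

Mass flux = Q·C = 1.53 m³/s × 150 g/m³ = 229.5 g/s.
= 229.5 g/s × 86.4 = 1.983e+04 kg/d.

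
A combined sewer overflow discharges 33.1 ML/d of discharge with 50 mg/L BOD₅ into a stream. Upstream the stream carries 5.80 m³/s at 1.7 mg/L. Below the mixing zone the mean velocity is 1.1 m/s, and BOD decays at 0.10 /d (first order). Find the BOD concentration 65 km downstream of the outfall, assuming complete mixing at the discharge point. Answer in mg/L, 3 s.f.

4.38 mg/L

33.1 ML/d = 0.3831 m³/s.
After complete mixing, C₀ = (0.3831·50 + 5.8·1.7) / 6.183 = 4.693 mg/L.
Travel time t = 6.5e+04 m / 1.1 m/s = 5.909e+04 s = 0.6839 d.
C = 4.693·exp(−0.10·0.6839) = 4.693·0.9339 = 4.382 mg/L.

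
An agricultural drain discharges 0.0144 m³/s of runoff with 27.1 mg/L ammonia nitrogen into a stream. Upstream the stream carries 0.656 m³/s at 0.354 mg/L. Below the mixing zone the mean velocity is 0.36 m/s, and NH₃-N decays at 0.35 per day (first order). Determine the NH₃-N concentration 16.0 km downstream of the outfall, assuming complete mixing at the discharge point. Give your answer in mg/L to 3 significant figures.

After complete mixing, C₀ = (0.0144·27.1 + 0.656·0.354) / 0.6704 = 0.9285 mg/L.
Travel time t = 1.6e+04 m / 0.36 m/s = 4.444e+04 s = 0.5144 d.
C = 0.9285·exp(−0.35·0.5144) = 0.9285·0.8352 = 0.7755 mg/L.

0.776 mg/L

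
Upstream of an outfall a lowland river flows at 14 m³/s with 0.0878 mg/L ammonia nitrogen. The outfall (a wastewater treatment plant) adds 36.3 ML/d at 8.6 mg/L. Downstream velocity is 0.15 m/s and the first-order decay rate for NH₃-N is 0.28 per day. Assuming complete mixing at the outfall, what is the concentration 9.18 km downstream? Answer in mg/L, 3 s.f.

0.275 mg/L

36.3 ML/d = 0.4201 m³/s.
After complete mixing, C₀ = (0.4201·8.6 + 14·0.0878) / 14.42 = 0.3358 mg/L.
Travel time t = 9180 m / 0.15 m/s = 6.12e+04 s = 0.7083 d.
C = 0.3358·exp(−0.28·0.7083) = 0.3358·0.8201 = 0.2754 mg/L.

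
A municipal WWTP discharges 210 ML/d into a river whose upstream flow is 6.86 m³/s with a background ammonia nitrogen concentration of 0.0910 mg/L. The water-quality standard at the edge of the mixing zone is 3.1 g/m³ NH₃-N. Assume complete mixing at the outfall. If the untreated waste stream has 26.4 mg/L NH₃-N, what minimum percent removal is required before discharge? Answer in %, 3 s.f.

210 ML/d = 2.431 m³/s.
Mass balance: 3.1·9.291 = 2.431·Cₑ + 6.86·0.091.
Cₑ = (28.8 − 0.6243) / 2.431 = 11.59 mg/L.
Required removal = 1 − 11.59/26.4 = 56.09 %.

56.1 %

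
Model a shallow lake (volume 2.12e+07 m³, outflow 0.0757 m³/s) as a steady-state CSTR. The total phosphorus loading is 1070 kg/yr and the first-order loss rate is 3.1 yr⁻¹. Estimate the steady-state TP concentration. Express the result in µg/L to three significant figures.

15.7 µg/L

Outflow Q = 0.0757 m³/s × 3.156e+07 s/yr = 2.389e+06 m³/yr.
Steady-state CSTR mass balance: W = Q·C + k·V·C, so C = W/(Q + kV).
Q + kV = 2.389e+06 + 3.1·2.12e+07 = 6.811e+07 m³/yr.
C = 1070/6.811e+07 = 1.571e-05 kg/m³ = 0.01571 mg/L = 15.71 µg/L.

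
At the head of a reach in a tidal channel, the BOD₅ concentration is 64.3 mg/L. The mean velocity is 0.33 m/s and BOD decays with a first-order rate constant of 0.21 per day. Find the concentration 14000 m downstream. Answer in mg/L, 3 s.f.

Travel time t = 14000 m / 0.33 m/s = 1.4e+04/0.33 = 4.242e+04 s = 0.491 d.
First-order decay: C = 64.3·exp(−0.21·0.491) = 64.3·0.902 = 58 mg/L.

58.0 mg/L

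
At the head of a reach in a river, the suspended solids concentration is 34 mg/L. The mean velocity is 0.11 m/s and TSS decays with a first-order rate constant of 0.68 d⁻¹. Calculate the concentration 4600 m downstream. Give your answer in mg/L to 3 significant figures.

24.5 mg/L

Travel time t = 4600 m / 0.11 m/s = 4600/0.11 = 4.182e+04 s = 0.484 d.
First-order decay: C = 34·exp(−0.68·0.484) = 34·0.7196 = 24.46 mg/L.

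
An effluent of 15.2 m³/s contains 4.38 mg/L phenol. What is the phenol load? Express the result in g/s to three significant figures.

Mass flux = Q·C = 15.2 m³/s × 4.38 g/m³ = 66.58 g/s.

66.6 g/s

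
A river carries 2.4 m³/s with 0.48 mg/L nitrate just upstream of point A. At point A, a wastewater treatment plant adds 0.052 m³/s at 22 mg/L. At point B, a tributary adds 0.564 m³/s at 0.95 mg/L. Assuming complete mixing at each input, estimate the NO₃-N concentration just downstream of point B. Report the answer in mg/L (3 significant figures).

0.939 mg/L

After input A: C = (2.4·0.48 + 0.052·22) / 2.452 = 0.9364 mg/L.
After input B: C = (2.452·0.9364 + 0.564·0.95) / 3.016 = 0.9389 mg/L.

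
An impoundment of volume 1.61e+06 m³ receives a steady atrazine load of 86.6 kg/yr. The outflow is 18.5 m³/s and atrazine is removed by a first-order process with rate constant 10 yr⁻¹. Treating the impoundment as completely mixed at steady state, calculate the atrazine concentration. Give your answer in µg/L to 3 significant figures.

0.144 µg/L

Outflow Q = 18.5 m³/s × 3.156e+07 s/yr = 5.838e+08 m³/yr.
Steady-state CSTR mass balance: W = Q·C + k·V·C, so C = W/(Q + kV).
Q + kV = 5.838e+08 + 10·1.61e+06 = 5.999e+08 m³/yr.
C = 86.6/5.999e+08 = 1.444e-07 kg/m³ = 0.0001444 mg/L = 0.1444 µg/L.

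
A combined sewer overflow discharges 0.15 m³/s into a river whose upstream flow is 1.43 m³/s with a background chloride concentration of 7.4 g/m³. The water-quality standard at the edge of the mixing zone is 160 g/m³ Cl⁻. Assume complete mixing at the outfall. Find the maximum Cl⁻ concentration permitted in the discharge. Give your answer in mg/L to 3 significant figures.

1610 mg/L

Mass balance: 160·1.58 = 0.15·Cₑ + 1.43·7.4.
Cₑ = (252.8 − 10.58) / 0.15 = 1615 mg/L.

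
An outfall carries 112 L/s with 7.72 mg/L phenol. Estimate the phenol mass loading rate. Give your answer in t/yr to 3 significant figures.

112 L/s = 0.112 m³/s.
Mass flux = Q·C = 0.112 m³/s × 7.72 g/m³ = 0.8646 g/s.
= 0.8646 g/s × 31.56 = 27.29 t/yr.

27.3 t/yr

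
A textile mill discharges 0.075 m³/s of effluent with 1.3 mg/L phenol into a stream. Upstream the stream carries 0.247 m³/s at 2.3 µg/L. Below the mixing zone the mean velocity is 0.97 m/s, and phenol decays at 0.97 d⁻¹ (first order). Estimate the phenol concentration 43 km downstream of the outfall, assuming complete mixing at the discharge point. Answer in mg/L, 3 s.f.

2.3 µg/L = 0.0023 mg/L.
After complete mixing, C₀ = (0.075·1.3 + 0.247·0.0023) / 0.322 = 0.3046 mg/L.
Travel time t = 4.3e+04 m / 0.97 m/s = 4.433e+04 s = 0.5131 d.
C = 0.3046·exp(−0.97·0.5131) = 0.3046·0.6079 = 0.1852 mg/L.

0.185 mg/L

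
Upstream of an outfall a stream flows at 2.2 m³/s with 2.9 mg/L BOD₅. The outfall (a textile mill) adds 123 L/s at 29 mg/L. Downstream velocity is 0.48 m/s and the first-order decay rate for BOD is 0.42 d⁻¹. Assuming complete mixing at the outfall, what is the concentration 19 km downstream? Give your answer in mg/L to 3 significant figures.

123 L/s = 0.123 m³/s.
After complete mixing, C₀ = (0.123·29 + 2.2·2.9) / 2.323 = 4.282 mg/L.
Travel time t = 1.9e+04 m / 0.48 m/s = 3.958e+04 s = 0.4581 d.
C = 4.282·exp(−0.42·0.4581) = 4.282·0.825 = 3.532 mg/L.

3.53 mg/L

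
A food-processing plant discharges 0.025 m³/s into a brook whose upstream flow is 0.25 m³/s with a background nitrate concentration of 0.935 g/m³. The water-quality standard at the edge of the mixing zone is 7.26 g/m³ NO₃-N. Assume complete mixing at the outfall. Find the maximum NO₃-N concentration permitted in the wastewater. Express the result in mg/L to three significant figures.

70.5 mg/L

Mass balance: 7.26·0.275 = 0.025·Cₑ + 0.25·0.935.
Cₑ = (1.997 − 0.2338) / 0.025 = 70.51 mg/L.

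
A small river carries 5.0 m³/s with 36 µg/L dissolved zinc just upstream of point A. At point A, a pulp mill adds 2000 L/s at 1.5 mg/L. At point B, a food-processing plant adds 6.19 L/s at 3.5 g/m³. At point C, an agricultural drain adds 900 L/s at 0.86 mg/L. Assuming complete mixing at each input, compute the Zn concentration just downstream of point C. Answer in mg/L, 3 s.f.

0.503 mg/L

36 µg/L = 0.036 mg/L.
2000 L/s = 2 m³/s.
After input A: C = (5·0.036 + 2·1.5) / 7 = 0.4543 mg/L.
6.19 L/s = 0.00619 m³/s.
After input B: C = (7·0.4543 + 0.00619·3.5) / 7.006 = 0.457 mg/L.
900 L/s = 0.9 m³/s.
After input C: C = (7.006·0.457 + 0.9·0.86) / 7.906 = 0.5029 mg/L.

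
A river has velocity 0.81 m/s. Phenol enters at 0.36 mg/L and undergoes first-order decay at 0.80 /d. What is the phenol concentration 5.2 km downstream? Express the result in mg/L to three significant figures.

0.339 mg/L

Travel time t = 5.2 km / 0.81 m/s = 5200/0.81 = 6420 s = 0.0743 d.
First-order decay: C = 0.36·exp(−0.80·0.0743) = 0.36·0.9423 = 0.3392 mg/L.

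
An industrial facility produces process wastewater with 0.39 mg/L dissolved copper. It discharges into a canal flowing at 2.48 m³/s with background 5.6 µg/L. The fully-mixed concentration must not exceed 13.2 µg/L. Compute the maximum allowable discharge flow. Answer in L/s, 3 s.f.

5.6 µg/L = 0.0056 mg/L.
13.2 µg/L = 0.0132 mg/L.
Mass balance at complete mixing: C_std·(Q_w + Q_r) = Q_w·C_e + Q_r·C_b.
Rearranging, Q_w = Q_r·(C_std − C_b)/(C_e − C_std) = 2.48·(0.0132 − 0.0056) / (0.39 − 0.0132) = 0.05002 m³/s.
= 50.02 L/s.

50.0 L/s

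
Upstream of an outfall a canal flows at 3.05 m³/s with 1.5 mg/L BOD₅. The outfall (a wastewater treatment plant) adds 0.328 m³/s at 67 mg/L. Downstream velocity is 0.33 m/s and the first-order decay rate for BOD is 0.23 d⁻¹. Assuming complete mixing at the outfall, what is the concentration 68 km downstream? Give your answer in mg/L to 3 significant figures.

4.54 mg/L

After complete mixing, C₀ = (0.328·67 + 3.05·1.5) / 3.378 = 7.86 mg/L.
Travel time t = 6.8e+04 m / 0.33 m/s = 2.061e+05 s = 2.385 d.
C = 7.86·exp(−0.23·2.385) = 7.86·0.5778 = 4.541 mg/L.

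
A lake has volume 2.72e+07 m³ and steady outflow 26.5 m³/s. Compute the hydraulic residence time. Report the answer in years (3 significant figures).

0.0325 yr

Q = 26.5 m³/s × 3.156e+07 s/yr = 8.363e+08 m³/yr.
Hydraulic residence time τ = V/Q = 2.72e+07/8.363e+08 = 0.03253 yr.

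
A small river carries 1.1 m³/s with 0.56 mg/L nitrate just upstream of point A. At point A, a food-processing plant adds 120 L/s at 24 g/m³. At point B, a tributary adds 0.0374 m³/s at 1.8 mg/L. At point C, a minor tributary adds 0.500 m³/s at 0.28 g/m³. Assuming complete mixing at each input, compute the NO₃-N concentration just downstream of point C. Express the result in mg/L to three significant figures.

2.11 mg/L

120 L/s = 0.12 m³/s.
After input A: C = (1.1·0.56 + 0.12·24) / 1.22 = 2.866 mg/L.
After input B: C = (1.22·2.866 + 0.0374·1.8) / 1.257 = 2.834 mg/L.
After input C: C = (1.257·2.834 + 0.5·0.28) / 1.757 = 2.107 mg/L.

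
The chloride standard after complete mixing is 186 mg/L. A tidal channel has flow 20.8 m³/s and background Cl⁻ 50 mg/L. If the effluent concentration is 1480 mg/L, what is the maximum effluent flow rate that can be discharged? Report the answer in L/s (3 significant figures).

2190 L/s

Mass balance at complete mixing: C_std·(Q_w + Q_r) = Q_w·C_e + Q_r·C_b.
Rearranging, Q_w = Q_r·(C_std − C_b)/(C_e − C_std) = 20.8·(186 − 50) / (1480 − 186) = 2.186 m³/s.
= 2186 L/s.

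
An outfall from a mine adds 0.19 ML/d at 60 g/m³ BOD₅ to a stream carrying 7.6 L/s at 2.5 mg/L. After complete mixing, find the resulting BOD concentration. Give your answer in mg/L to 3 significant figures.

15.4 mg/L

0.19 ML/d = 0.002199 m³/s.
7.6 L/s = 0.0076 m³/s.
Flow-weighted mixing gives C = (0.002199·60 + 0.0076·2.5) / (0.002199 + 0.0076) = 0.1509/0.009799 = 15.4 mg/L.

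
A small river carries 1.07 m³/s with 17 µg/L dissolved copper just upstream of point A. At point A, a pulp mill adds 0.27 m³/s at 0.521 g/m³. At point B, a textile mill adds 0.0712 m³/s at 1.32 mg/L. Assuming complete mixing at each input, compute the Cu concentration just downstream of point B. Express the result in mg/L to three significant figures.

17 µg/L = 0.017 mg/L.
After input A: C = (1.07·0.017 + 0.27·0.521) / 1.34 = 0.1186 mg/L.
After input B: C = (1.34·0.1186 + 0.0712·1.32) / 1.411 = 0.1792 mg/L.

0.179 mg/L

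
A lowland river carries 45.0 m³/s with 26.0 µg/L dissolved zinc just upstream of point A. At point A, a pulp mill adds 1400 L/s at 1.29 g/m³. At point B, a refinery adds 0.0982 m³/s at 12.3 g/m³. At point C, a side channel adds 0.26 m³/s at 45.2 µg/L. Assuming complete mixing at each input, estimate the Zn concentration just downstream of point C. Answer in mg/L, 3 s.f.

26.0 µg/L = 0.026 mg/L.
1400 L/s = 1.4 m³/s.
After input A: C = (45·0.026 + 1.4·1.29) / 46.4 = 0.06414 mg/L.
After input B: C = (46.4·0.06414 + 0.0982·12.3) / 46.5 = 0.08998 mg/L.
45.2 µg/L = 0.0452 mg/L.
After input C: C = (46.5·0.08998 + 0.26·0.0452) / 46.76 = 0.08973 mg/L.

0.0897 mg/L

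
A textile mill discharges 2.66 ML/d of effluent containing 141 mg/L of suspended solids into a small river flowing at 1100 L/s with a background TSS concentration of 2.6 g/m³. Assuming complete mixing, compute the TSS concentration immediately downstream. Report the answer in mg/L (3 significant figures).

6.37 mg/L

2.66 ML/d = 0.03079 m³/s.
1100 L/s = 1.1 m³/s.
Conservation of mass across the mixing zone: C = (0.03079·141 + 1.1·2.6) / (0.03079 + 1.1) = 7.201/1.131 = 6.368 mg/L.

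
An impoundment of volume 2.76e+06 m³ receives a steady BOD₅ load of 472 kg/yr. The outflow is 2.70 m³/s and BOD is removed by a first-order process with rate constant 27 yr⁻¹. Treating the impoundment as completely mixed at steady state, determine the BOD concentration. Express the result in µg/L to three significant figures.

2.96 µg/L

Outflow Q = 2.70 m³/s × 3.156e+07 s/yr = 8.521e+07 m³/yr.
Steady-state CSTR mass balance: W = Q·C + k·V·C, so C = W/(Q + kV).
Q + kV = 8.521e+07 + 27·2.76e+06 = 1.597e+08 m³/yr.
C = 472/1.597e+08 = 2.955e-06 kg/m³ = 0.002955 mg/L = 2.955 µg/L.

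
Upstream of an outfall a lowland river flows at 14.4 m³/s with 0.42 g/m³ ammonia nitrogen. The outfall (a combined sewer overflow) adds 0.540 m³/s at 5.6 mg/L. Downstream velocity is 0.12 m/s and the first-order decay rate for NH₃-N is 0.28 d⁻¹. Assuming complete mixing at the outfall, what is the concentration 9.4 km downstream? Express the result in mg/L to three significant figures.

0.471 mg/L

After complete mixing, C₀ = (0.54·5.6 + 14.4·0.42) / 14.94 = 0.6072 mg/L.
Travel time t = 9400 m / 0.12 m/s = 7.833e+04 s = 0.9066 d.
C = 0.6072·exp(−0.28·0.9066) = 0.6072·0.7758 = 0.4711 mg/L.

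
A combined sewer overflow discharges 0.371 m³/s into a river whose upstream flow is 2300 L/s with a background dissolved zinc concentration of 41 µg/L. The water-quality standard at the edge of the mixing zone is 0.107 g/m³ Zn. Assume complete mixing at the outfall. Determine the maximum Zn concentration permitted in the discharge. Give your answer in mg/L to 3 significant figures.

2300 L/s = 2.3 m³/s.
41 µg/L = 0.041 mg/L.
Mass balance: 0.107·2.671 = 0.371·Cₑ + 2.3·0.041.
Cₑ = (0.2858 − 0.0943) / 0.371 = 0.5162 mg/L.

0.516 mg/L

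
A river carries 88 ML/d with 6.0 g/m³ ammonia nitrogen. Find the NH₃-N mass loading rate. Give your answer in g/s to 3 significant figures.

88 ML/d = 1.019 m³/s.
Mass flux = Q·C = 1.019 m³/s × 6 g/m³ = 6.111 g/s.

6.11 g/s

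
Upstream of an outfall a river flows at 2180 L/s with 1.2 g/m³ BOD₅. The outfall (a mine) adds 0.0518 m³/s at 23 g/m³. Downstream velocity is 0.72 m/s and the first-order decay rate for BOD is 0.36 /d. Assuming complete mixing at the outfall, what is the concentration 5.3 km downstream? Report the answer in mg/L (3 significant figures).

1.65 mg/L

2180 L/s = 2.18 m³/s.
After complete mixing, C₀ = (0.0518·23 + 2.18·1.2) / 2.232 = 1.706 mg/L.
Travel time t = 5300 m / 0.72 m/s = 7361 s = 0.0852 d.
C = 1.706·exp(−0.36·0.0852) = 1.706·0.9698 = 1.654 mg/L.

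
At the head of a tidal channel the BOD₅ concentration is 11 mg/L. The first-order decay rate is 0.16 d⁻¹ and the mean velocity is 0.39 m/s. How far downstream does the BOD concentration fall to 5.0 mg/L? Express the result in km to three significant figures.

From C = C₀·e^(−kt), t = ln(C₀/C)/k = ln(11/5.0)/0.16 = 0.7885/0.16 = 4.928 d.
Distance = v·t = 0.39 m/s × 4.258e+05 s = 1.66e+05 m = 166 km.

166 km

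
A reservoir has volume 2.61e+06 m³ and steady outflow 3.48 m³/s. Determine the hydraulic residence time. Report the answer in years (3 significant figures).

0.0238 yr

Q = 3.48 m³/s × 3.156e+07 s/yr = 1.098e+08 m³/yr.
Hydraulic residence time τ = V/Q = 2.61e+06/1.098e+08 = 0.02377 yr.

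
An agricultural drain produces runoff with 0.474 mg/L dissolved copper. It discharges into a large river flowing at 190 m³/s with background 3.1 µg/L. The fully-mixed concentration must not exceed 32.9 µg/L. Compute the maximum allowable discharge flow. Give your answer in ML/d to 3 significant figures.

3.1 µg/L = 0.0031 mg/L.
32.9 µg/L = 0.0329 mg/L.
Mass balance at complete mixing: C_std·(Q_w + Q_r) = Q_w·C_e + Q_r·C_b.
Rearranging, Q_w = Q_r·(C_std − C_b)/(C_e − C_std) = 190·(0.0329 − 0.0031) / (0.474 − 0.0329) = 12.84 m³/s.
= 1109 ML/d.

1110 ML/d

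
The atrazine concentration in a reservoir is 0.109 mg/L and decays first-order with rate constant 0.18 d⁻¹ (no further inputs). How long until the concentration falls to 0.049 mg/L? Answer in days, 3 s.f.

t = ln(C₀/C)/k = ln(0.109/0.049)/0.18 = 0.7995/0.18 = 4.442 d.

4.44 d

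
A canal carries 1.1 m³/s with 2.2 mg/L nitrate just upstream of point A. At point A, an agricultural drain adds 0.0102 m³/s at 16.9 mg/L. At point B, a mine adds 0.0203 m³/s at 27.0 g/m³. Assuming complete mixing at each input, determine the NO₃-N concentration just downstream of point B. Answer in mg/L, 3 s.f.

After input A: C = (1.1·2.2 + 0.0102·16.9) / 1.11 = 2.335 mg/L.
After input B: C = (1.11·2.335 + 0.0203·27) / 1.131 = 2.778 mg/L.

2.78 mg/L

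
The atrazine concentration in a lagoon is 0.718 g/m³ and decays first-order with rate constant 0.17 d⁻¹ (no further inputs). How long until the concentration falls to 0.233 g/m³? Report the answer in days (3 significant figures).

6.62 d

t = ln(C₀/C)/k = ln(0.718/0.233)/0.17 = 1.125/0.17 = 6.62 d.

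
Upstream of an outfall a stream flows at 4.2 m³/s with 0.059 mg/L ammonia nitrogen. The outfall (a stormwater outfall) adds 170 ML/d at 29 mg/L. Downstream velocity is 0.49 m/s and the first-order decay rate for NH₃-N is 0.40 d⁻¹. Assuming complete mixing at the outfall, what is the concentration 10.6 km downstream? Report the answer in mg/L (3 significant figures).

170 ML/d = 1.968 m³/s.
After complete mixing, C₀ = (1.968·29 + 4.2·0.059) / 6.168 = 9.292 mg/L.
Travel time t = 1.06e+04 m / 0.49 m/s = 2.163e+04 s = 0.2504 d.
C = 9.292·exp(−0.40·0.2504) = 9.292·0.9047 = 8.406 mg/L.

8.41 mg/L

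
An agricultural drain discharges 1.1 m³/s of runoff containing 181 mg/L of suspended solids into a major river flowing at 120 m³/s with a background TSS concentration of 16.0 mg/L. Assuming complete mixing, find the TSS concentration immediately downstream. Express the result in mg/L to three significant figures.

17.5 mg/L

Conservation of mass across the mixing zone: C = (1.1·181 + 120·16) / (1.1 + 120) = 2119/121.1 = 17.5 mg/L.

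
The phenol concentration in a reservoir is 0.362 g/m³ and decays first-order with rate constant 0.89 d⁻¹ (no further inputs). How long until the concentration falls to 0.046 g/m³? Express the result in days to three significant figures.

2.32 d

t = ln(C₀/C)/k = ln(0.362/0.046)/0.89 = 2.063/0.89 = 2.318 d.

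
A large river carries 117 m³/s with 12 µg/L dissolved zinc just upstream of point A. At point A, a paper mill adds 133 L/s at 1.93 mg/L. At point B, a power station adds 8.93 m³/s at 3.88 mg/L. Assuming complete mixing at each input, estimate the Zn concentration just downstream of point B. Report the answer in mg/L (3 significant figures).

0.288 mg/L

12 µg/L = 0.012 mg/L.
133 L/s = 0.133 m³/s.
After input A: C = (117·0.012 + 0.133·1.93) / 117.1 = 0.01418 mg/L.
After input B: C = (117.1·0.01418 + 8.93·3.88) / 126.1 = 0.288 mg/L.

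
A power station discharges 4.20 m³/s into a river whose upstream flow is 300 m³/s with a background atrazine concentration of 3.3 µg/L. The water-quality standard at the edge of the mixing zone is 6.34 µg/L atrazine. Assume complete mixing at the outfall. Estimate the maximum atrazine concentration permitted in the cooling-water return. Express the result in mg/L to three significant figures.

0.223 mg/L

3.3 µg/L = 0.0033 mg/L.
6.34 µg/L = 0.00634 mg/L.
Mass balance: 0.00634·304.2 = 4.2·Cₑ + 300·0.0033.
Cₑ = (1.929 − 0.99) / 4.2 = 0.2235 mg/L.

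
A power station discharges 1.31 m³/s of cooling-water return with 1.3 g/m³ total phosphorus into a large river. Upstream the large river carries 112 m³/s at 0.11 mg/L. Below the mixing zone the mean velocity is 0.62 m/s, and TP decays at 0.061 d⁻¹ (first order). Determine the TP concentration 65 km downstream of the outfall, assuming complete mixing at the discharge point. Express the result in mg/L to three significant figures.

After complete mixing, C₀ = (1.31·1.3 + 112·0.11) / 113.3 = 0.1238 mg/L.
Travel time t = 6.5e+04 m / 0.62 m/s = 1.048e+05 s = 1.213 d.
C = 0.1238·exp(−0.061·1.213) = 0.1238·0.9287 = 0.1149 mg/L.

0.115 mg/L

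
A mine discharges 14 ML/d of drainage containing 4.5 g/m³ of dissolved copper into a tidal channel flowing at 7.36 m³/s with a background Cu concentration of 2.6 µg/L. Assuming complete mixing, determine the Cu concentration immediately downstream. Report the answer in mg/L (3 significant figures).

14 ML/d = 0.162 m³/s.
2.6 µg/L = 0.0026 mg/L.
Conservation of mass across the mixing zone: C = (0.162·4.5 + 7.36·0.0026) / (0.162 + 7.36) = 0.7483/7.522 = 0.09948 mg/L.

0.0995 mg/L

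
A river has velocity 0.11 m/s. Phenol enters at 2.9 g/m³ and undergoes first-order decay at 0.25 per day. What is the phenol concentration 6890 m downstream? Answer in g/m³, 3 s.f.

2.42 g/m³

Travel time t = 6890 m / 0.11 m/s = 6890/0.11 = 6.264e+04 s = 0.725 d.
First-order decay: C = 2.9·exp(−0.25·0.725) = 2.9·0.8342 = 2.419 g/m³.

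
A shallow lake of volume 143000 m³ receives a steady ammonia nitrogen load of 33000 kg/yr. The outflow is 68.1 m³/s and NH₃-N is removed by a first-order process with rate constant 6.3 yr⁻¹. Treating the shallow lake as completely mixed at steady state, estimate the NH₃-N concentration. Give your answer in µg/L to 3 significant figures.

15.3 µg/L

Outflow Q = 68.1 m³/s × 3.156e+07 s/yr = 2.149e+09 m³/yr.
Steady-state CSTR mass balance: W = Q·C + k·V·C, so C = W/(Q + kV).
Q + kV = 2.149e+09 + 6.3·143000 = 2.15e+09 m³/yr.
C = 33000/2.15e+09 = 1.535e-05 kg/m³ = 0.01535 mg/L = 15.35 µg/L.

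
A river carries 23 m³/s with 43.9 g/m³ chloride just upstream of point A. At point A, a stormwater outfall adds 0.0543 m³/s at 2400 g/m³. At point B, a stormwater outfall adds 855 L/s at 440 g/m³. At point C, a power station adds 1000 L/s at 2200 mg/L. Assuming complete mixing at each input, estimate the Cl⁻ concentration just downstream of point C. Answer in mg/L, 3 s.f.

149 mg/L

After input A: C = (23·43.9 + 0.0543·2400) / 23.05 = 49.45 mg/L.
855 L/s = 0.855 m³/s.
After input B: C = (23.05·49.45 + 0.855·440) / 23.91 = 63.42 mg/L.
1000 L/s = 1 m³/s.
After input C: C = (23.91·63.42 + 1·2200) / 24.91 = 149.2 mg/L.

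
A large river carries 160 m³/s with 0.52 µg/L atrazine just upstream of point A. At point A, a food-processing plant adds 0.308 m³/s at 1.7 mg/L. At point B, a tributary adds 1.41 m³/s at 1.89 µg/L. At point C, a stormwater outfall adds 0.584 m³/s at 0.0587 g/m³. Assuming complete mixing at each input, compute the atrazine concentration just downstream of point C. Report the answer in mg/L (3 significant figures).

0.52 µg/L = 0.00052 mg/L.
After input A: C = (160·0.00052 + 0.308·1.7) / 160.3 = 0.003785 mg/L.
1.89 µg/L = 0.00189 mg/L.
After input B: C = (160.3·0.003785 + 1.41·0.00189) / 161.7 = 0.003769 mg/L.
After input C: C = (161.7·0.003769 + 0.584·0.0587) / 162.3 = 0.003966 mg/L.

0.00397 mg/L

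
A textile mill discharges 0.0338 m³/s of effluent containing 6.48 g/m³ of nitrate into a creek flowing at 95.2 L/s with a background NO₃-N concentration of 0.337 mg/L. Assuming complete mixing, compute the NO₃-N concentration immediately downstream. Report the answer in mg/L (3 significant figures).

95.2 L/s = 0.0952 m³/s.
By mass balance at complete mixing, C = (0.0338·6.48 + 0.0952·0.337) / (0.0338 + 0.0952) = 0.2511/0.129 = 1.947 mg/L.

1.95 mg/L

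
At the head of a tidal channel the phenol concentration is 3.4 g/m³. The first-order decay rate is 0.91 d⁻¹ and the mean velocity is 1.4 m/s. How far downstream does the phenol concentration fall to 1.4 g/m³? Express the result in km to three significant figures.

118 km

From C = C₀·e^(−kt), t = ln(C₀/C)/k = ln(3.4/1.4)/0.91 = 0.8873/0.91 = 0.9751 d.
Distance = v·t = 1.4 m/s × 8.425e+04 s = 1.179e+05 m = 117.9 km.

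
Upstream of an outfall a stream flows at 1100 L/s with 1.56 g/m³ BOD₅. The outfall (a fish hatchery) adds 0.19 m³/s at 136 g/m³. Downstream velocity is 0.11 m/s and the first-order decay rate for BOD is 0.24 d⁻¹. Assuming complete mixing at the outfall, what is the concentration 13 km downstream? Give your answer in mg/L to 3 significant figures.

15.4 mg/L

1100 L/s = 1.1 m³/s.
After complete mixing, C₀ = (0.19·136 + 1.1·1.56) / 1.29 = 21.36 mg/L.
Travel time t = 1.3e+04 m / 0.11 m/s = 1.182e+05 s = 1.368 d.
C = 21.36·exp(−0.24·1.368) = 21.36·0.7202 = 15.38 mg/L.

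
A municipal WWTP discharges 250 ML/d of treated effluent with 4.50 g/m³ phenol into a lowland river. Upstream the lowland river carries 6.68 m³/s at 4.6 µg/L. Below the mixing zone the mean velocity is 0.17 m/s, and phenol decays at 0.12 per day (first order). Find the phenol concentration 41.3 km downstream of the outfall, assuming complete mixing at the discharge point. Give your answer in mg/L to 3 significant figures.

0.973 mg/L

250 ML/d = 2.894 m³/s.
4.6 µg/L = 0.0046 mg/L.
After complete mixing, C₀ = (2.894·4.5 + 6.68·0.0046) / 9.574 = 1.363 mg/L.
Travel time t = 4.13e+04 m / 0.17 m/s = 2.429e+05 s = 2.812 d.
C = 1.363·exp(−0.12·2.812) = 1.363·0.7136 = 0.9729 mg/L.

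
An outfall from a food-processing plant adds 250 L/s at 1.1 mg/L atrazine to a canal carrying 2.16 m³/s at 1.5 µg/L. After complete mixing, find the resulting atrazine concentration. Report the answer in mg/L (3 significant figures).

0.115 mg/L

250 L/s = 0.25 m³/s.
1.5 µg/L = 0.0015 mg/L.
Conservation of mass across the mixing zone: C = (0.25·1.1 + 2.16·0.0015) / (0.25 + 2.16) = 0.2782/2.41 = 0.1155 mg/L.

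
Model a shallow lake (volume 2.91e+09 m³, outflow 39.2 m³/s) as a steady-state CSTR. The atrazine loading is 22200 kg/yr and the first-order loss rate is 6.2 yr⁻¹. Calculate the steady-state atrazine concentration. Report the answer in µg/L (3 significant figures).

Outflow Q = 39.2 m³/s × 3.156e+07 s/yr = 1.237e+09 m³/yr.
Steady-state CSTR mass balance: W = Q·C + k·V·C, so C = W/(Q + kV).
Q + kV = 1.237e+09 + 6.2·2.91e+09 = 1.928e+10 m³/yr.
C = 22200/1.928e+10 = 1.152e-06 kg/m³ = 0.001152 mg/L = 1.152 µg/L.

1.15 µg/L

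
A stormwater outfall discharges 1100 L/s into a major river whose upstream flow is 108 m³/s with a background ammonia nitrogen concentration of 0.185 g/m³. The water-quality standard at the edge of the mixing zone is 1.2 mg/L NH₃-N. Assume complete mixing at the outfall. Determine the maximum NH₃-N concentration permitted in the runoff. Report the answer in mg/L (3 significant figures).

1100 L/s = 1.1 m³/s.
Mass balance: 1.2·109.1 = 1.1·Cₑ + 108·0.185.
Cₑ = (130.9 − 19.98) / 1.1 = 100.9 mg/L.

101 mg/L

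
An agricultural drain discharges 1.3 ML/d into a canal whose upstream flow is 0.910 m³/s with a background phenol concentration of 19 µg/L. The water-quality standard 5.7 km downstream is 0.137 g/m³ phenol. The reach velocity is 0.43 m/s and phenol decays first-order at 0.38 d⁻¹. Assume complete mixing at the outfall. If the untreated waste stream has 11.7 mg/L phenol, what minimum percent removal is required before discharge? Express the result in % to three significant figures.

1.3 ML/d = 0.01505 m³/s.
19 µg/L = 0.019 mg/L.
Travel time to the compliance point: t = 5700/0.43 = 1.326e+04 s = 0.1534 d; decay factor exp(−0.38·0.1534) = 0.9434.
So the concentration just after mixing may be at most 0.137/0.9434 = 0.1452 mg/L.
Mass balance: 0.1452·0.925 = 0.01505·Cₑ + 0.91·0.019.
Cₑ = (0.1343 − 0.01729) / 0.01505 = 7.779 mg/L.
Required removal = 1 − 7.779/11.7 = 33.51 %.

33.5 %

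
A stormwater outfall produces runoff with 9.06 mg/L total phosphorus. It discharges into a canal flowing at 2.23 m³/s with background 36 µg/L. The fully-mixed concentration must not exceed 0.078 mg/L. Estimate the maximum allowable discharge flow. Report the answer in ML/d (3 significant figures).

36 µg/L = 0.036 mg/L.
Mass balance at complete mixing: C_std·(Q_w + Q_r) = Q_w·C_e + Q_r·C_b.
Rearranging, Q_w = Q_r·(C_std − C_b)/(C_e − C_std) = 2.23·(0.078 − 0.036) / (9.06 − 0.078) = 0.01043 m³/s.
= 0.9009 ML/d.

0.901 ML/d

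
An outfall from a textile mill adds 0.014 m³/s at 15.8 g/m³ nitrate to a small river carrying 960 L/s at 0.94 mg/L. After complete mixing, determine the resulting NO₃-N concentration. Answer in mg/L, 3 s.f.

960 L/s = 0.96 m³/s.
By mass balance at complete mixing, C = (0.014·15.8 + 0.96·0.94) / (0.014 + 0.96) = 1.124/0.974 = 1.154 mg/L.

1.15 mg/L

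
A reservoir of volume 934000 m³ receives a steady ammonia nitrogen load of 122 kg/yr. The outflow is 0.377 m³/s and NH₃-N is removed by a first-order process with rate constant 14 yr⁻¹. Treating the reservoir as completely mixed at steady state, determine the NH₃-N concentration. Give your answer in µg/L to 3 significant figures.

4.89 µg/L

Outflow Q = 0.377 m³/s × 3.156e+07 s/yr = 1.19e+07 m³/yr.
Steady-state CSTR mass balance: W = Q·C + k·V·C, so C = W/(Q + kV).
Q + kV = 1.19e+07 + 14·934000 = 2.497e+07 m³/yr.
C = 122/2.497e+07 = 4.885e-06 kg/m³ = 0.004885 mg/L = 4.885 µg/L.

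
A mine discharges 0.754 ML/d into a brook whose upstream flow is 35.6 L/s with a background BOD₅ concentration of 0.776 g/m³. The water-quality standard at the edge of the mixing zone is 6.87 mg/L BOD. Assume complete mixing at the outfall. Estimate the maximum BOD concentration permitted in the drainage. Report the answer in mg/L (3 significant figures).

0.754 ML/d = 0.008727 m³/s.
35.6 L/s = 0.0356 m³/s.
Mass balance: 6.87·0.04433 = 0.008727·Cₑ + 0.0356·0.776.
Cₑ = (0.3045 − 0.02763) / 0.008727 = 31.73 mg/L.

31.7 mg/L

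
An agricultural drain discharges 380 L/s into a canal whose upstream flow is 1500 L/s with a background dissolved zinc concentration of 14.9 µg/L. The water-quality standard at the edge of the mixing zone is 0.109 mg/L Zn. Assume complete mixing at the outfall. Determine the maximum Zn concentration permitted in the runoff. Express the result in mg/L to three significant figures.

0.480 mg/L

380 L/s = 0.38 m³/s.
1500 L/s = 1.5 m³/s.
14.9 µg/L = 0.0149 mg/L.
Mass balance: 0.109·1.88 = 0.38·Cₑ + 1.5·0.0149.
Cₑ = (0.2049 − 0.02235) / 0.38 = 0.4804 mg/L.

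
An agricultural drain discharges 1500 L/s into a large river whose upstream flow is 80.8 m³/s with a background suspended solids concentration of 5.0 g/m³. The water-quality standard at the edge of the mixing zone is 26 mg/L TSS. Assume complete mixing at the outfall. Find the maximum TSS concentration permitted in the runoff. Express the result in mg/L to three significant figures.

1160 mg/L

1500 L/s = 1.5 m³/s.
Mass balance: 26·82.3 = 1.5·Cₑ + 80.8·5.
Cₑ = (2140 − 404) / 1.5 = 1157 mg/L.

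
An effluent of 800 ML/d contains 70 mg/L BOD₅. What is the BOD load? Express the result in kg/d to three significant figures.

800 ML/d = 9.259 m³/s.
Mass flux = Q·C = 9.259 m³/s × 70 g/m³ = 648.1 g/s.
= 648.1 g/s × 86.4 = 5.6e+04 kg/d.

56000 kg/d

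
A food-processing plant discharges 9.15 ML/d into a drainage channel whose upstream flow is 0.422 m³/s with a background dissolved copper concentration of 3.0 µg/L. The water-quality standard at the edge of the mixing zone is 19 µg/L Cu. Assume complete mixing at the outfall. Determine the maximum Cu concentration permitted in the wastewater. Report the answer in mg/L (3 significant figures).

9.15 ML/d = 0.1059 m³/s.
3.0 µg/L = 0.003 mg/L.
19 µg/L = 0.019 mg/L.
Mass balance: 0.019·0.5279 = 0.1059·Cₑ + 0.422·0.003.
Cₑ = (0.01003 − 0.001266) / 0.1059 = 0.08276 mg/L.

0.0828 mg/L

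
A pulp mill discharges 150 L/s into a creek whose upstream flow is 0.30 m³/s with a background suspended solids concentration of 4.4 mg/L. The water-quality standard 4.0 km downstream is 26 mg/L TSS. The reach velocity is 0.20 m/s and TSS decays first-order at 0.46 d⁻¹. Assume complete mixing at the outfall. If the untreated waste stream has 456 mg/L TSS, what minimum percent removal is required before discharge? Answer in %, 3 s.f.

82.9 %

150 L/s = 0.15 m³/s.
Travel time to the compliance point: t = 4000/0.20 = 2e+04 s = 0.2315 d; decay factor exp(−0.46·0.2315) = 0.899.
So the concentration just after mixing may be at most 26/0.899 = 28.92 mg/L.
Mass balance: 28.92·0.45 = 0.15·Cₑ + 0.3·4.4.
Cₑ = (13.01 − 1.32) / 0.15 = 77.96 mg/L.
Required removal = 1 − 77.96/456 = 82.9 %.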